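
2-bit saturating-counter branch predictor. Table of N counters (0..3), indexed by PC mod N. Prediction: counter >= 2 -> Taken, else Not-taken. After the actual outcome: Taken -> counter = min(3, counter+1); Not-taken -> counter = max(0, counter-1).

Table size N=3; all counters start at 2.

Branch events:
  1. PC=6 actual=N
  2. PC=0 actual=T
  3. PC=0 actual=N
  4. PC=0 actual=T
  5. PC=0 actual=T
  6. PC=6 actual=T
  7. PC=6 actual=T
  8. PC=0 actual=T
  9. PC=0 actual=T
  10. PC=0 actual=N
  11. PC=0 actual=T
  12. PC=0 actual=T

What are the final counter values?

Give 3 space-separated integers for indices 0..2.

Answer: 3 2 2

Derivation:
Ev 1: PC=6 idx=0 pred=T actual=N -> ctr[0]=1
Ev 2: PC=0 idx=0 pred=N actual=T -> ctr[0]=2
Ev 3: PC=0 idx=0 pred=T actual=N -> ctr[0]=1
Ev 4: PC=0 idx=0 pred=N actual=T -> ctr[0]=2
Ev 5: PC=0 idx=0 pred=T actual=T -> ctr[0]=3
Ev 6: PC=6 idx=0 pred=T actual=T -> ctr[0]=3
Ev 7: PC=6 idx=0 pred=T actual=T -> ctr[0]=3
Ev 8: PC=0 idx=0 pred=T actual=T -> ctr[0]=3
Ev 9: PC=0 idx=0 pred=T actual=T -> ctr[0]=3
Ev 10: PC=0 idx=0 pred=T actual=N -> ctr[0]=2
Ev 11: PC=0 idx=0 pred=T actual=T -> ctr[0]=3
Ev 12: PC=0 idx=0 pred=T actual=T -> ctr[0]=3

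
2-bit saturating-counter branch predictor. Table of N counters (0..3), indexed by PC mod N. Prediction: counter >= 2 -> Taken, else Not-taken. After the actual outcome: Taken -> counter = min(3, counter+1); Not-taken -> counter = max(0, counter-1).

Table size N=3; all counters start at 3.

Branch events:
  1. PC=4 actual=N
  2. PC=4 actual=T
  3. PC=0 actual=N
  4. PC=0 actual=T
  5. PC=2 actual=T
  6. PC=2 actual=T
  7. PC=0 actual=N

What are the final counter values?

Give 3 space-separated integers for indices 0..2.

Answer: 2 3 3

Derivation:
Ev 1: PC=4 idx=1 pred=T actual=N -> ctr[1]=2
Ev 2: PC=4 idx=1 pred=T actual=T -> ctr[1]=3
Ev 3: PC=0 idx=0 pred=T actual=N -> ctr[0]=2
Ev 4: PC=0 idx=0 pred=T actual=T -> ctr[0]=3
Ev 5: PC=2 idx=2 pred=T actual=T -> ctr[2]=3
Ev 6: PC=2 idx=2 pred=T actual=T -> ctr[2]=3
Ev 7: PC=0 idx=0 pred=T actual=N -> ctr[0]=2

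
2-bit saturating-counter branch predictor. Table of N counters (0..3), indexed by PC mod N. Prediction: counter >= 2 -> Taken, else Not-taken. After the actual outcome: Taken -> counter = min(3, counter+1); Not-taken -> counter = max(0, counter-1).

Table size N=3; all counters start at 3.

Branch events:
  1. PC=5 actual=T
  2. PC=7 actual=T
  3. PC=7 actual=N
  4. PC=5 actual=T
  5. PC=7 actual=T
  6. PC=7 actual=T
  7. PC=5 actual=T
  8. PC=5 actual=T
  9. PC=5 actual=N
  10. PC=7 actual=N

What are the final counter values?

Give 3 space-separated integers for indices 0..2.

Ev 1: PC=5 idx=2 pred=T actual=T -> ctr[2]=3
Ev 2: PC=7 idx=1 pred=T actual=T -> ctr[1]=3
Ev 3: PC=7 idx=1 pred=T actual=N -> ctr[1]=2
Ev 4: PC=5 idx=2 pred=T actual=T -> ctr[2]=3
Ev 5: PC=7 idx=1 pred=T actual=T -> ctr[1]=3
Ev 6: PC=7 idx=1 pred=T actual=T -> ctr[1]=3
Ev 7: PC=5 idx=2 pred=T actual=T -> ctr[2]=3
Ev 8: PC=5 idx=2 pred=T actual=T -> ctr[2]=3
Ev 9: PC=5 idx=2 pred=T actual=N -> ctr[2]=2
Ev 10: PC=7 idx=1 pred=T actual=N -> ctr[1]=2

Answer: 3 2 2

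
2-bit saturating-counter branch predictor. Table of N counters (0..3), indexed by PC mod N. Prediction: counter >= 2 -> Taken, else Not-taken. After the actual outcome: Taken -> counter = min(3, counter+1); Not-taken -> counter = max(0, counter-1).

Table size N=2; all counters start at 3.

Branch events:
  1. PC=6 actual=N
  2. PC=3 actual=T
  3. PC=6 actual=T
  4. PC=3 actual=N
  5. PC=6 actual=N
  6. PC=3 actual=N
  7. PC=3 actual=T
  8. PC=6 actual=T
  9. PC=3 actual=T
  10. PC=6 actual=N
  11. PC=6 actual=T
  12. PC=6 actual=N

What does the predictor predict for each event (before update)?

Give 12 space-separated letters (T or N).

Answer: T T T T T T N T T T T T

Derivation:
Ev 1: PC=6 idx=0 pred=T actual=N -> ctr[0]=2
Ev 2: PC=3 idx=1 pred=T actual=T -> ctr[1]=3
Ev 3: PC=6 idx=0 pred=T actual=T -> ctr[0]=3
Ev 4: PC=3 idx=1 pred=T actual=N -> ctr[1]=2
Ev 5: PC=6 idx=0 pred=T actual=N -> ctr[0]=2
Ev 6: PC=3 idx=1 pred=T actual=N -> ctr[1]=1
Ev 7: PC=3 idx=1 pred=N actual=T -> ctr[1]=2
Ev 8: PC=6 idx=0 pred=T actual=T -> ctr[0]=3
Ev 9: PC=3 idx=1 pred=T actual=T -> ctr[1]=3
Ev 10: PC=6 idx=0 pred=T actual=N -> ctr[0]=2
Ev 11: PC=6 idx=0 pred=T actual=T -> ctr[0]=3
Ev 12: PC=6 idx=0 pred=T actual=N -> ctr[0]=2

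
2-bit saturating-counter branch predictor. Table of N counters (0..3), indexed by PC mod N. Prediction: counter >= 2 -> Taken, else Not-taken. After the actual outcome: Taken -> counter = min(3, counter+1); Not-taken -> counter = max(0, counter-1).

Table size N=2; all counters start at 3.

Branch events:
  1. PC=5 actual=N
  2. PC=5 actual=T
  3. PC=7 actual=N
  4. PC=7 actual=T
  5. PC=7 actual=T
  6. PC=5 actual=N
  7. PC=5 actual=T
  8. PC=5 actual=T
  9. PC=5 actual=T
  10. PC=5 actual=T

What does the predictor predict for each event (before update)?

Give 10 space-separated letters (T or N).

Ev 1: PC=5 idx=1 pred=T actual=N -> ctr[1]=2
Ev 2: PC=5 idx=1 pred=T actual=T -> ctr[1]=3
Ev 3: PC=7 idx=1 pred=T actual=N -> ctr[1]=2
Ev 4: PC=7 idx=1 pred=T actual=T -> ctr[1]=3
Ev 5: PC=7 idx=1 pred=T actual=T -> ctr[1]=3
Ev 6: PC=5 idx=1 pred=T actual=N -> ctr[1]=2
Ev 7: PC=5 idx=1 pred=T actual=T -> ctr[1]=3
Ev 8: PC=5 idx=1 pred=T actual=T -> ctr[1]=3
Ev 9: PC=5 idx=1 pred=T actual=T -> ctr[1]=3
Ev 10: PC=5 idx=1 pred=T actual=T -> ctr[1]=3

Answer: T T T T T T T T T T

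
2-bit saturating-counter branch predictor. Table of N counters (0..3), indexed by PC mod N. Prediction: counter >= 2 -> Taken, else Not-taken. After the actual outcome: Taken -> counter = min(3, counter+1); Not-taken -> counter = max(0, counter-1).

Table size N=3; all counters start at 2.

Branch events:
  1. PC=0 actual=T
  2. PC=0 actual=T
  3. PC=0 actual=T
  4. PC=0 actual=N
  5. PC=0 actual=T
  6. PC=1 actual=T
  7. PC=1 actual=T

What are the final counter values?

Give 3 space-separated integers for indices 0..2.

Answer: 3 3 2

Derivation:
Ev 1: PC=0 idx=0 pred=T actual=T -> ctr[0]=3
Ev 2: PC=0 idx=0 pred=T actual=T -> ctr[0]=3
Ev 3: PC=0 idx=0 pred=T actual=T -> ctr[0]=3
Ev 4: PC=0 idx=0 pred=T actual=N -> ctr[0]=2
Ev 5: PC=0 idx=0 pred=T actual=T -> ctr[0]=3
Ev 6: PC=1 idx=1 pred=T actual=T -> ctr[1]=3
Ev 7: PC=1 idx=1 pred=T actual=T -> ctr[1]=3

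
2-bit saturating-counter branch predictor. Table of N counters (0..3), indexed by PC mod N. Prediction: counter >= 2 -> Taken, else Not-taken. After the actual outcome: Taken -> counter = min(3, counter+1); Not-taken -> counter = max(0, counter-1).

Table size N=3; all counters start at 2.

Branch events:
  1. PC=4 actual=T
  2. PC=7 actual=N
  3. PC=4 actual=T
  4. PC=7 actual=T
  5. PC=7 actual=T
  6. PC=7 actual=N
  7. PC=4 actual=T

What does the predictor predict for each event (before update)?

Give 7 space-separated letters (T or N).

Answer: T T T T T T T

Derivation:
Ev 1: PC=4 idx=1 pred=T actual=T -> ctr[1]=3
Ev 2: PC=7 idx=1 pred=T actual=N -> ctr[1]=2
Ev 3: PC=4 idx=1 pred=T actual=T -> ctr[1]=3
Ev 4: PC=7 idx=1 pred=T actual=T -> ctr[1]=3
Ev 5: PC=7 idx=1 pred=T actual=T -> ctr[1]=3
Ev 6: PC=7 idx=1 pred=T actual=N -> ctr[1]=2
Ev 7: PC=4 idx=1 pred=T actual=T -> ctr[1]=3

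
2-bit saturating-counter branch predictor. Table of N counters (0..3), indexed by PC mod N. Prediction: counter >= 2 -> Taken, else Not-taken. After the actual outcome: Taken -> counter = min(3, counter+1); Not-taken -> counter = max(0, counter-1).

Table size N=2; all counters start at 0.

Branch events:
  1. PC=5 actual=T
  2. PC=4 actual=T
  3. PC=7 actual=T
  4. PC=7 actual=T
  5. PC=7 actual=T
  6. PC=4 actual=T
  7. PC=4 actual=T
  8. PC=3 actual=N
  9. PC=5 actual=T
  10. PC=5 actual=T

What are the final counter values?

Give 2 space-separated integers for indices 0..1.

Ev 1: PC=5 idx=1 pred=N actual=T -> ctr[1]=1
Ev 2: PC=4 idx=0 pred=N actual=T -> ctr[0]=1
Ev 3: PC=7 idx=1 pred=N actual=T -> ctr[1]=2
Ev 4: PC=7 idx=1 pred=T actual=T -> ctr[1]=3
Ev 5: PC=7 idx=1 pred=T actual=T -> ctr[1]=3
Ev 6: PC=4 idx=0 pred=N actual=T -> ctr[0]=2
Ev 7: PC=4 idx=0 pred=T actual=T -> ctr[0]=3
Ev 8: PC=3 idx=1 pred=T actual=N -> ctr[1]=2
Ev 9: PC=5 idx=1 pred=T actual=T -> ctr[1]=3
Ev 10: PC=5 idx=1 pred=T actual=T -> ctr[1]=3

Answer: 3 3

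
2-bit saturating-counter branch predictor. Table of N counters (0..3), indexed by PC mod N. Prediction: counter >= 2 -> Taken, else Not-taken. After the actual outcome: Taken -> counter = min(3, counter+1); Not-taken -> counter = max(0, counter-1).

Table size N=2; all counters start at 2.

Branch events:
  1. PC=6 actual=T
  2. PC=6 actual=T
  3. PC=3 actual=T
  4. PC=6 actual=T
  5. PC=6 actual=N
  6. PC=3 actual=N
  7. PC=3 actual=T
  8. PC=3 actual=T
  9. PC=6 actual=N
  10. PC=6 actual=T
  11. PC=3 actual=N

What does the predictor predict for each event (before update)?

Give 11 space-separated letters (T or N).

Answer: T T T T T T T T T N T

Derivation:
Ev 1: PC=6 idx=0 pred=T actual=T -> ctr[0]=3
Ev 2: PC=6 idx=0 pred=T actual=T -> ctr[0]=3
Ev 3: PC=3 idx=1 pred=T actual=T -> ctr[1]=3
Ev 4: PC=6 idx=0 pred=T actual=T -> ctr[0]=3
Ev 5: PC=6 idx=0 pred=T actual=N -> ctr[0]=2
Ev 6: PC=3 idx=1 pred=T actual=N -> ctr[1]=2
Ev 7: PC=3 idx=1 pred=T actual=T -> ctr[1]=3
Ev 8: PC=3 idx=1 pred=T actual=T -> ctr[1]=3
Ev 9: PC=6 idx=0 pred=T actual=N -> ctr[0]=1
Ev 10: PC=6 idx=0 pred=N actual=T -> ctr[0]=2
Ev 11: PC=3 idx=1 pred=T actual=N -> ctr[1]=2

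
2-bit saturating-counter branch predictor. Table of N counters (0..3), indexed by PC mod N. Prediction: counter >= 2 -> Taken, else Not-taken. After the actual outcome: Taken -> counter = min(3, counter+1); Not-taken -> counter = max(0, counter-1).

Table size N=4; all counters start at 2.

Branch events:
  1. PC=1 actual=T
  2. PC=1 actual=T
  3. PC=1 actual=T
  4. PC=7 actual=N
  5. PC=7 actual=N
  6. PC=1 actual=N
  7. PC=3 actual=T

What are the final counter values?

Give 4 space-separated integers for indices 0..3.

Ev 1: PC=1 idx=1 pred=T actual=T -> ctr[1]=3
Ev 2: PC=1 idx=1 pred=T actual=T -> ctr[1]=3
Ev 3: PC=1 idx=1 pred=T actual=T -> ctr[1]=3
Ev 4: PC=7 idx=3 pred=T actual=N -> ctr[3]=1
Ev 5: PC=7 idx=3 pred=N actual=N -> ctr[3]=0
Ev 6: PC=1 idx=1 pred=T actual=N -> ctr[1]=2
Ev 7: PC=3 idx=3 pred=N actual=T -> ctr[3]=1

Answer: 2 2 2 1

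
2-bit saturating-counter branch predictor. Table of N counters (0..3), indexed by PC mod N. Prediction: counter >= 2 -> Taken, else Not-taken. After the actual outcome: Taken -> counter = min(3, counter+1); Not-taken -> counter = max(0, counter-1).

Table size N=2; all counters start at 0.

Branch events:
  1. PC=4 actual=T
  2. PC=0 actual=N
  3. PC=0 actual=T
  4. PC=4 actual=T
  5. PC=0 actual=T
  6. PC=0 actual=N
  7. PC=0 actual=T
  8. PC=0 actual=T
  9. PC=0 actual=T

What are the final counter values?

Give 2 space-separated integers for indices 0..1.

Ev 1: PC=4 idx=0 pred=N actual=T -> ctr[0]=1
Ev 2: PC=0 idx=0 pred=N actual=N -> ctr[0]=0
Ev 3: PC=0 idx=0 pred=N actual=T -> ctr[0]=1
Ev 4: PC=4 idx=0 pred=N actual=T -> ctr[0]=2
Ev 5: PC=0 idx=0 pred=T actual=T -> ctr[0]=3
Ev 6: PC=0 idx=0 pred=T actual=N -> ctr[0]=2
Ev 7: PC=0 idx=0 pred=T actual=T -> ctr[0]=3
Ev 8: PC=0 idx=0 pred=T actual=T -> ctr[0]=3
Ev 9: PC=0 idx=0 pred=T actual=T -> ctr[0]=3

Answer: 3 0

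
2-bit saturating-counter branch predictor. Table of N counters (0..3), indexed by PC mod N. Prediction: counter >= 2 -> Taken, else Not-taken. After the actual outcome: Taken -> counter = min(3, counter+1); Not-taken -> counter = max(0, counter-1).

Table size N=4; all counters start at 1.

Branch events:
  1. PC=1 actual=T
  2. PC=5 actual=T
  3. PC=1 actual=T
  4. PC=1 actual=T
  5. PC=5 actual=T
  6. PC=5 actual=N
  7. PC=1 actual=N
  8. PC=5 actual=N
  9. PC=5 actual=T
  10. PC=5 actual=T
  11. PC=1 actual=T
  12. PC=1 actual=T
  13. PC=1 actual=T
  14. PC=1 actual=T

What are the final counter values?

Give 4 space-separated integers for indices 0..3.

Ev 1: PC=1 idx=1 pred=N actual=T -> ctr[1]=2
Ev 2: PC=5 idx=1 pred=T actual=T -> ctr[1]=3
Ev 3: PC=1 idx=1 pred=T actual=T -> ctr[1]=3
Ev 4: PC=1 idx=1 pred=T actual=T -> ctr[1]=3
Ev 5: PC=5 idx=1 pred=T actual=T -> ctr[1]=3
Ev 6: PC=5 idx=1 pred=T actual=N -> ctr[1]=2
Ev 7: PC=1 idx=1 pred=T actual=N -> ctr[1]=1
Ev 8: PC=5 idx=1 pred=N actual=N -> ctr[1]=0
Ev 9: PC=5 idx=1 pred=N actual=T -> ctr[1]=1
Ev 10: PC=5 idx=1 pred=N actual=T -> ctr[1]=2
Ev 11: PC=1 idx=1 pred=T actual=T -> ctr[1]=3
Ev 12: PC=1 idx=1 pred=T actual=T -> ctr[1]=3
Ev 13: PC=1 idx=1 pred=T actual=T -> ctr[1]=3
Ev 14: PC=1 idx=1 pred=T actual=T -> ctr[1]=3

Answer: 1 3 1 1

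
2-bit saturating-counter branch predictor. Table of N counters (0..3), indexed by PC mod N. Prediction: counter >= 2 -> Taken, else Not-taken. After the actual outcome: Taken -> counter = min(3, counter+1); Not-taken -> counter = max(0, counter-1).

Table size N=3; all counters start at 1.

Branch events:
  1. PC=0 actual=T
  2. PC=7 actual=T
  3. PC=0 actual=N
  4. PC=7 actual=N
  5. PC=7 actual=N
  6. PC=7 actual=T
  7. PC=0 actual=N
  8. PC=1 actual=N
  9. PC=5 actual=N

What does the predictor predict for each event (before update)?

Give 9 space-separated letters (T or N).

Answer: N N T T N N N N N

Derivation:
Ev 1: PC=0 idx=0 pred=N actual=T -> ctr[0]=2
Ev 2: PC=7 idx=1 pred=N actual=T -> ctr[1]=2
Ev 3: PC=0 idx=0 pred=T actual=N -> ctr[0]=1
Ev 4: PC=7 idx=1 pred=T actual=N -> ctr[1]=1
Ev 5: PC=7 idx=1 pred=N actual=N -> ctr[1]=0
Ev 6: PC=7 idx=1 pred=N actual=T -> ctr[1]=1
Ev 7: PC=0 idx=0 pred=N actual=N -> ctr[0]=0
Ev 8: PC=1 idx=1 pred=N actual=N -> ctr[1]=0
Ev 9: PC=5 idx=2 pred=N actual=N -> ctr[2]=0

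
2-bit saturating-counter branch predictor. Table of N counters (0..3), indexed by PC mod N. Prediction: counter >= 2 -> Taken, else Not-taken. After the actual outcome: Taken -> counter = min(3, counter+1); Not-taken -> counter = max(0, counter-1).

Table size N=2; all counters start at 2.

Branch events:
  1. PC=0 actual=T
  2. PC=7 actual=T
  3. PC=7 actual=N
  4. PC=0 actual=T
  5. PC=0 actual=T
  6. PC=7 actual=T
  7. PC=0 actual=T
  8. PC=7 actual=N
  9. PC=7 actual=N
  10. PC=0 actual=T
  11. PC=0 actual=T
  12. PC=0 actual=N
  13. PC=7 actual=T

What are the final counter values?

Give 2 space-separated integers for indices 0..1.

Ev 1: PC=0 idx=0 pred=T actual=T -> ctr[0]=3
Ev 2: PC=7 idx=1 pred=T actual=T -> ctr[1]=3
Ev 3: PC=7 idx=1 pred=T actual=N -> ctr[1]=2
Ev 4: PC=0 idx=0 pred=T actual=T -> ctr[0]=3
Ev 5: PC=0 idx=0 pred=T actual=T -> ctr[0]=3
Ev 6: PC=7 idx=1 pred=T actual=T -> ctr[1]=3
Ev 7: PC=0 idx=0 pred=T actual=T -> ctr[0]=3
Ev 8: PC=7 idx=1 pred=T actual=N -> ctr[1]=2
Ev 9: PC=7 idx=1 pred=T actual=N -> ctr[1]=1
Ev 10: PC=0 idx=0 pred=T actual=T -> ctr[0]=3
Ev 11: PC=0 idx=0 pred=T actual=T -> ctr[0]=3
Ev 12: PC=0 idx=0 pred=T actual=N -> ctr[0]=2
Ev 13: PC=7 idx=1 pred=N actual=T -> ctr[1]=2

Answer: 2 2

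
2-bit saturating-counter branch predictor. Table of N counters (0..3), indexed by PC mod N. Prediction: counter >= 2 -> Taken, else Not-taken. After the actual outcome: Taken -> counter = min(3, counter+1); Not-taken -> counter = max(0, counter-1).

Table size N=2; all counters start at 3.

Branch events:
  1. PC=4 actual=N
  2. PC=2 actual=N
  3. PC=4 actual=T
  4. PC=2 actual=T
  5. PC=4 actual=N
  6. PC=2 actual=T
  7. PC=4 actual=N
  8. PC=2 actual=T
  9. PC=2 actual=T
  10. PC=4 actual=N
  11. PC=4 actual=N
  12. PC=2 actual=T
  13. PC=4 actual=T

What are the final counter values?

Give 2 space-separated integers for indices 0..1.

Ev 1: PC=4 idx=0 pred=T actual=N -> ctr[0]=2
Ev 2: PC=2 idx=0 pred=T actual=N -> ctr[0]=1
Ev 3: PC=4 idx=0 pred=N actual=T -> ctr[0]=2
Ev 4: PC=2 idx=0 pred=T actual=T -> ctr[0]=3
Ev 5: PC=4 idx=0 pred=T actual=N -> ctr[0]=2
Ev 6: PC=2 idx=0 pred=T actual=T -> ctr[0]=3
Ev 7: PC=4 idx=0 pred=T actual=N -> ctr[0]=2
Ev 8: PC=2 idx=0 pred=T actual=T -> ctr[0]=3
Ev 9: PC=2 idx=0 pred=T actual=T -> ctr[0]=3
Ev 10: PC=4 idx=0 pred=T actual=N -> ctr[0]=2
Ev 11: PC=4 idx=0 pred=T actual=N -> ctr[0]=1
Ev 12: PC=2 idx=0 pred=N actual=T -> ctr[0]=2
Ev 13: PC=4 idx=0 pred=T actual=T -> ctr[0]=3

Answer: 3 3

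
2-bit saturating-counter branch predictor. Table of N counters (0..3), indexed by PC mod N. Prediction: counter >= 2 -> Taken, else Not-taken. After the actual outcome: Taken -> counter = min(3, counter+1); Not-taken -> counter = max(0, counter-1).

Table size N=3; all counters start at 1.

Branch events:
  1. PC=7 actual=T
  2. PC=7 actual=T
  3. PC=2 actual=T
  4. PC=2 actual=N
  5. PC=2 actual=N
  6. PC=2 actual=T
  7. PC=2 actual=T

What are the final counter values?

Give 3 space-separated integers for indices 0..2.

Answer: 1 3 2

Derivation:
Ev 1: PC=7 idx=1 pred=N actual=T -> ctr[1]=2
Ev 2: PC=7 idx=1 pred=T actual=T -> ctr[1]=3
Ev 3: PC=2 idx=2 pred=N actual=T -> ctr[2]=2
Ev 4: PC=2 idx=2 pred=T actual=N -> ctr[2]=1
Ev 5: PC=2 idx=2 pred=N actual=N -> ctr[2]=0
Ev 6: PC=2 idx=2 pred=N actual=T -> ctr[2]=1
Ev 7: PC=2 idx=2 pred=N actual=T -> ctr[2]=2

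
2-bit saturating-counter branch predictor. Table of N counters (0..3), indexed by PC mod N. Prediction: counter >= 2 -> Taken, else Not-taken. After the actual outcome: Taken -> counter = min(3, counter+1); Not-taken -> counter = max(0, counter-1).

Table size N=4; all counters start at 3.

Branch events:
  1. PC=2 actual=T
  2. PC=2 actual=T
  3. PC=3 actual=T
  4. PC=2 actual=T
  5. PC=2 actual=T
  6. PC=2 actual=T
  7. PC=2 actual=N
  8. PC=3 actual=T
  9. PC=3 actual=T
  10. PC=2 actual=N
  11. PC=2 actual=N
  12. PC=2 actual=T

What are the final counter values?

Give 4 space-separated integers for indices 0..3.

Ev 1: PC=2 idx=2 pred=T actual=T -> ctr[2]=3
Ev 2: PC=2 idx=2 pred=T actual=T -> ctr[2]=3
Ev 3: PC=3 idx=3 pred=T actual=T -> ctr[3]=3
Ev 4: PC=2 idx=2 pred=T actual=T -> ctr[2]=3
Ev 5: PC=2 idx=2 pred=T actual=T -> ctr[2]=3
Ev 6: PC=2 idx=2 pred=T actual=T -> ctr[2]=3
Ev 7: PC=2 idx=2 pred=T actual=N -> ctr[2]=2
Ev 8: PC=3 idx=3 pred=T actual=T -> ctr[3]=3
Ev 9: PC=3 idx=3 pred=T actual=T -> ctr[3]=3
Ev 10: PC=2 idx=2 pred=T actual=N -> ctr[2]=1
Ev 11: PC=2 idx=2 pred=N actual=N -> ctr[2]=0
Ev 12: PC=2 idx=2 pred=N actual=T -> ctr[2]=1

Answer: 3 3 1 3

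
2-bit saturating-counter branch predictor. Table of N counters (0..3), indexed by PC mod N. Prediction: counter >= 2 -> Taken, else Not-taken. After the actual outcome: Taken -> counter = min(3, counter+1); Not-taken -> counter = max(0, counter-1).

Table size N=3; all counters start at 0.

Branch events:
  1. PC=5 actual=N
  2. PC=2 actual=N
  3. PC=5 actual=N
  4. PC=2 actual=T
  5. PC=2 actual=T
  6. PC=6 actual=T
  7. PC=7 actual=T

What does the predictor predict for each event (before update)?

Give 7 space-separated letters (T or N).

Ev 1: PC=5 idx=2 pred=N actual=N -> ctr[2]=0
Ev 2: PC=2 idx=2 pred=N actual=N -> ctr[2]=0
Ev 3: PC=5 idx=2 pred=N actual=N -> ctr[2]=0
Ev 4: PC=2 idx=2 pred=N actual=T -> ctr[2]=1
Ev 5: PC=2 idx=2 pred=N actual=T -> ctr[2]=2
Ev 6: PC=6 idx=0 pred=N actual=T -> ctr[0]=1
Ev 7: PC=7 idx=1 pred=N actual=T -> ctr[1]=1

Answer: N N N N N N N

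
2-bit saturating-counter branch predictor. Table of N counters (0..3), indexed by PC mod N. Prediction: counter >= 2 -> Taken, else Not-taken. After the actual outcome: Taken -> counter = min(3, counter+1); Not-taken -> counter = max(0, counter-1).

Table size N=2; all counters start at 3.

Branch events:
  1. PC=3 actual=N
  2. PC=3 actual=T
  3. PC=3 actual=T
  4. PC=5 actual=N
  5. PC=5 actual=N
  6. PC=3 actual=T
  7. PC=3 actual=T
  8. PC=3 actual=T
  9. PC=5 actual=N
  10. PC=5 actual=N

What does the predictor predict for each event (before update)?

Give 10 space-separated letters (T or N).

Ev 1: PC=3 idx=1 pred=T actual=N -> ctr[1]=2
Ev 2: PC=3 idx=1 pred=T actual=T -> ctr[1]=3
Ev 3: PC=3 idx=1 pred=T actual=T -> ctr[1]=3
Ev 4: PC=5 idx=1 pred=T actual=N -> ctr[1]=2
Ev 5: PC=5 idx=1 pred=T actual=N -> ctr[1]=1
Ev 6: PC=3 idx=1 pred=N actual=T -> ctr[1]=2
Ev 7: PC=3 idx=1 pred=T actual=T -> ctr[1]=3
Ev 8: PC=3 idx=1 pred=T actual=T -> ctr[1]=3
Ev 9: PC=5 idx=1 pred=T actual=N -> ctr[1]=2
Ev 10: PC=5 idx=1 pred=T actual=N -> ctr[1]=1

Answer: T T T T T N T T T T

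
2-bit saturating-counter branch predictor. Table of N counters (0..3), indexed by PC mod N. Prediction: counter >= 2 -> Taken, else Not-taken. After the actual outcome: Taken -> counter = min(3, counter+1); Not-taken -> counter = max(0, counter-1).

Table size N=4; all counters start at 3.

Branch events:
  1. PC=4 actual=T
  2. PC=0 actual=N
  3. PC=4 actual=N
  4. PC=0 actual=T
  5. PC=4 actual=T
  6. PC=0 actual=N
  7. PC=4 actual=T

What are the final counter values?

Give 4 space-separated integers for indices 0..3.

Answer: 3 3 3 3

Derivation:
Ev 1: PC=4 idx=0 pred=T actual=T -> ctr[0]=3
Ev 2: PC=0 idx=0 pred=T actual=N -> ctr[0]=2
Ev 3: PC=4 idx=0 pred=T actual=N -> ctr[0]=1
Ev 4: PC=0 idx=0 pred=N actual=T -> ctr[0]=2
Ev 5: PC=4 idx=0 pred=T actual=T -> ctr[0]=3
Ev 6: PC=0 idx=0 pred=T actual=N -> ctr[0]=2
Ev 7: PC=4 idx=0 pred=T actual=T -> ctr[0]=3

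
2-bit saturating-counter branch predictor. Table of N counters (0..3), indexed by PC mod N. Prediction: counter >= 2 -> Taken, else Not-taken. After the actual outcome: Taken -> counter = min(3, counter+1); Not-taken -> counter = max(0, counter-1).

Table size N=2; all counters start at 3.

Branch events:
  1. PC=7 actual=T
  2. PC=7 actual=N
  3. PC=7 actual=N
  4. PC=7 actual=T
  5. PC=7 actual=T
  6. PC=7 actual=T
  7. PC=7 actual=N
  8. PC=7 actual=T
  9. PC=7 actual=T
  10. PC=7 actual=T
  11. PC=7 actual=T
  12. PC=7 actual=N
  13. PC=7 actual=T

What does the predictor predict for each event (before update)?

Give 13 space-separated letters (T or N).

Answer: T T T N T T T T T T T T T

Derivation:
Ev 1: PC=7 idx=1 pred=T actual=T -> ctr[1]=3
Ev 2: PC=7 idx=1 pred=T actual=N -> ctr[1]=2
Ev 3: PC=7 idx=1 pred=T actual=N -> ctr[1]=1
Ev 4: PC=7 idx=1 pred=N actual=T -> ctr[1]=2
Ev 5: PC=7 idx=1 pred=T actual=T -> ctr[1]=3
Ev 6: PC=7 idx=1 pred=T actual=T -> ctr[1]=3
Ev 7: PC=7 idx=1 pred=T actual=N -> ctr[1]=2
Ev 8: PC=7 idx=1 pred=T actual=T -> ctr[1]=3
Ev 9: PC=7 idx=1 pred=T actual=T -> ctr[1]=3
Ev 10: PC=7 idx=1 pred=T actual=T -> ctr[1]=3
Ev 11: PC=7 idx=1 pred=T actual=T -> ctr[1]=3
Ev 12: PC=7 idx=1 pred=T actual=N -> ctr[1]=2
Ev 13: PC=7 idx=1 pred=T actual=T -> ctr[1]=3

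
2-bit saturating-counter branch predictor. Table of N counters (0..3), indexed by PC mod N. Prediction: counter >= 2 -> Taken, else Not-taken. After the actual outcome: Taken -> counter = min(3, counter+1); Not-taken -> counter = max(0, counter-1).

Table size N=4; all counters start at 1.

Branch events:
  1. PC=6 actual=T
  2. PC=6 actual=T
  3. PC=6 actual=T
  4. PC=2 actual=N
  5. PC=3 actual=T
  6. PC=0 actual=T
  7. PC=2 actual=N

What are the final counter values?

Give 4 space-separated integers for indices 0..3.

Answer: 2 1 1 2

Derivation:
Ev 1: PC=6 idx=2 pred=N actual=T -> ctr[2]=2
Ev 2: PC=6 idx=2 pred=T actual=T -> ctr[2]=3
Ev 3: PC=6 idx=2 pred=T actual=T -> ctr[2]=3
Ev 4: PC=2 idx=2 pred=T actual=N -> ctr[2]=2
Ev 5: PC=3 idx=3 pred=N actual=T -> ctr[3]=2
Ev 6: PC=0 idx=0 pred=N actual=T -> ctr[0]=2
Ev 7: PC=2 idx=2 pred=T actual=N -> ctr[2]=1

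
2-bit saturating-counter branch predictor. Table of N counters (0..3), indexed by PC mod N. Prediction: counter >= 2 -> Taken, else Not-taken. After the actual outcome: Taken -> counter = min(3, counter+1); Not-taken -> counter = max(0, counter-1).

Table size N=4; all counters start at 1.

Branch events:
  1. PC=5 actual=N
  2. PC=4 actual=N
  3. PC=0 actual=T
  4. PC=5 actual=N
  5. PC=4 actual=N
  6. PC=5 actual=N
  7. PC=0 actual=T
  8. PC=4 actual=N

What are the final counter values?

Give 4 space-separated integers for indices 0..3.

Answer: 0 0 1 1

Derivation:
Ev 1: PC=5 idx=1 pred=N actual=N -> ctr[1]=0
Ev 2: PC=4 idx=0 pred=N actual=N -> ctr[0]=0
Ev 3: PC=0 idx=0 pred=N actual=T -> ctr[0]=1
Ev 4: PC=5 idx=1 pred=N actual=N -> ctr[1]=0
Ev 5: PC=4 idx=0 pred=N actual=N -> ctr[0]=0
Ev 6: PC=5 idx=1 pred=N actual=N -> ctr[1]=0
Ev 7: PC=0 idx=0 pred=N actual=T -> ctr[0]=1
Ev 8: PC=4 idx=0 pred=N actual=N -> ctr[0]=0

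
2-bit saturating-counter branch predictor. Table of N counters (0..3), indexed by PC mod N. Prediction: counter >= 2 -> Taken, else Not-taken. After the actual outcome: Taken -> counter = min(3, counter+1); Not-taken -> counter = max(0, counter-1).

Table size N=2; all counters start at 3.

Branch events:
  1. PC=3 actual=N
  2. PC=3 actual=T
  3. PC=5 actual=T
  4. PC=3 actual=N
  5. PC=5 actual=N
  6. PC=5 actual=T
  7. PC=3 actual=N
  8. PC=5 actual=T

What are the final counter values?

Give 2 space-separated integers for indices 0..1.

Answer: 3 2

Derivation:
Ev 1: PC=3 idx=1 pred=T actual=N -> ctr[1]=2
Ev 2: PC=3 idx=1 pred=T actual=T -> ctr[1]=3
Ev 3: PC=5 idx=1 pred=T actual=T -> ctr[1]=3
Ev 4: PC=3 idx=1 pred=T actual=N -> ctr[1]=2
Ev 5: PC=5 idx=1 pred=T actual=N -> ctr[1]=1
Ev 6: PC=5 idx=1 pred=N actual=T -> ctr[1]=2
Ev 7: PC=3 idx=1 pred=T actual=N -> ctr[1]=1
Ev 8: PC=5 idx=1 pred=N actual=T -> ctr[1]=2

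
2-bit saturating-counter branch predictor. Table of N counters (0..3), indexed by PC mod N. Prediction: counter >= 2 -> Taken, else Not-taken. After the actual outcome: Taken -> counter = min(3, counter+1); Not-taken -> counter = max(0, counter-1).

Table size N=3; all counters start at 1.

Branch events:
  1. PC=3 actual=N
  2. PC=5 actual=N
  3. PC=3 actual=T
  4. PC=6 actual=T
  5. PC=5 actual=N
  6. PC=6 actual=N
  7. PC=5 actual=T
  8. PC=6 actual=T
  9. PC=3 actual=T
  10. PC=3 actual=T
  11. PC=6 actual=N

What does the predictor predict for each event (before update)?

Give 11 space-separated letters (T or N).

Answer: N N N N N T N N T T T

Derivation:
Ev 1: PC=3 idx=0 pred=N actual=N -> ctr[0]=0
Ev 2: PC=5 idx=2 pred=N actual=N -> ctr[2]=0
Ev 3: PC=3 idx=0 pred=N actual=T -> ctr[0]=1
Ev 4: PC=6 idx=0 pred=N actual=T -> ctr[0]=2
Ev 5: PC=5 idx=2 pred=N actual=N -> ctr[2]=0
Ev 6: PC=6 idx=0 pred=T actual=N -> ctr[0]=1
Ev 7: PC=5 idx=2 pred=N actual=T -> ctr[2]=1
Ev 8: PC=6 idx=0 pred=N actual=T -> ctr[0]=2
Ev 9: PC=3 idx=0 pred=T actual=T -> ctr[0]=3
Ev 10: PC=3 idx=0 pred=T actual=T -> ctr[0]=3
Ev 11: PC=6 idx=0 pred=T actual=N -> ctr[0]=2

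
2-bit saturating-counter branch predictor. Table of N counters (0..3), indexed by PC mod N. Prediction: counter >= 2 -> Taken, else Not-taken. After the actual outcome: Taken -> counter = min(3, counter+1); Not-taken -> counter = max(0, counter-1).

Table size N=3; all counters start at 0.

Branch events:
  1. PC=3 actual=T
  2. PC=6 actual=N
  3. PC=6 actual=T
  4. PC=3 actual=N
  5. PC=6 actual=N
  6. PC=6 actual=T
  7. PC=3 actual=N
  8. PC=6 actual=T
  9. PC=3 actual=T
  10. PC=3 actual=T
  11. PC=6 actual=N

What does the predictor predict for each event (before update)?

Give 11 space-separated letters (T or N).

Ev 1: PC=3 idx=0 pred=N actual=T -> ctr[0]=1
Ev 2: PC=6 idx=0 pred=N actual=N -> ctr[0]=0
Ev 3: PC=6 idx=0 pred=N actual=T -> ctr[0]=1
Ev 4: PC=3 idx=0 pred=N actual=N -> ctr[0]=0
Ev 5: PC=6 idx=0 pred=N actual=N -> ctr[0]=0
Ev 6: PC=6 idx=0 pred=N actual=T -> ctr[0]=1
Ev 7: PC=3 idx=0 pred=N actual=N -> ctr[0]=0
Ev 8: PC=6 idx=0 pred=N actual=T -> ctr[0]=1
Ev 9: PC=3 idx=0 pred=N actual=T -> ctr[0]=2
Ev 10: PC=3 idx=0 pred=T actual=T -> ctr[0]=3
Ev 11: PC=6 idx=0 pred=T actual=N -> ctr[0]=2

Answer: N N N N N N N N N T T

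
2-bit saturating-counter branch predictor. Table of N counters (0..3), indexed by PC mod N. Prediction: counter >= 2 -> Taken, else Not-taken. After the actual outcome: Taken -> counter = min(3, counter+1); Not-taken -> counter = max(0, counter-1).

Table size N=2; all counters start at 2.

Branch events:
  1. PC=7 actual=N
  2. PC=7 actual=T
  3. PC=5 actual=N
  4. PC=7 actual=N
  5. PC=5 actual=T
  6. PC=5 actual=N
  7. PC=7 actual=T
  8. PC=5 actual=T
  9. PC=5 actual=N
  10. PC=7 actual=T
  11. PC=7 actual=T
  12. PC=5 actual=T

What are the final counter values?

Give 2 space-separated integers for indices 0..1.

Ev 1: PC=7 idx=1 pred=T actual=N -> ctr[1]=1
Ev 2: PC=7 idx=1 pred=N actual=T -> ctr[1]=2
Ev 3: PC=5 idx=1 pred=T actual=N -> ctr[1]=1
Ev 4: PC=7 idx=1 pred=N actual=N -> ctr[1]=0
Ev 5: PC=5 idx=1 pred=N actual=T -> ctr[1]=1
Ev 6: PC=5 idx=1 pred=N actual=N -> ctr[1]=0
Ev 7: PC=7 idx=1 pred=N actual=T -> ctr[1]=1
Ev 8: PC=5 idx=1 pred=N actual=T -> ctr[1]=2
Ev 9: PC=5 idx=1 pred=T actual=N -> ctr[1]=1
Ev 10: PC=7 idx=1 pred=N actual=T -> ctr[1]=2
Ev 11: PC=7 idx=1 pred=T actual=T -> ctr[1]=3
Ev 12: PC=5 idx=1 pred=T actual=T -> ctr[1]=3

Answer: 2 3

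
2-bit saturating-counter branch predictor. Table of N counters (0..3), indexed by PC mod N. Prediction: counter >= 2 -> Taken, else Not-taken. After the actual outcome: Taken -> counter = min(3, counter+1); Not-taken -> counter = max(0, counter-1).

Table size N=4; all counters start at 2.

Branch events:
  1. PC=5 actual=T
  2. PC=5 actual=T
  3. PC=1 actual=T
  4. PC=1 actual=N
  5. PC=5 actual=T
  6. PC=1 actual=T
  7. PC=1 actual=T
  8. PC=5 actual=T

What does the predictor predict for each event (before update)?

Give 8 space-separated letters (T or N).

Answer: T T T T T T T T

Derivation:
Ev 1: PC=5 idx=1 pred=T actual=T -> ctr[1]=3
Ev 2: PC=5 idx=1 pred=T actual=T -> ctr[1]=3
Ev 3: PC=1 idx=1 pred=T actual=T -> ctr[1]=3
Ev 4: PC=1 idx=1 pred=T actual=N -> ctr[1]=2
Ev 5: PC=5 idx=1 pred=T actual=T -> ctr[1]=3
Ev 6: PC=1 idx=1 pred=T actual=T -> ctr[1]=3
Ev 7: PC=1 idx=1 pred=T actual=T -> ctr[1]=3
Ev 8: PC=5 idx=1 pred=T actual=T -> ctr[1]=3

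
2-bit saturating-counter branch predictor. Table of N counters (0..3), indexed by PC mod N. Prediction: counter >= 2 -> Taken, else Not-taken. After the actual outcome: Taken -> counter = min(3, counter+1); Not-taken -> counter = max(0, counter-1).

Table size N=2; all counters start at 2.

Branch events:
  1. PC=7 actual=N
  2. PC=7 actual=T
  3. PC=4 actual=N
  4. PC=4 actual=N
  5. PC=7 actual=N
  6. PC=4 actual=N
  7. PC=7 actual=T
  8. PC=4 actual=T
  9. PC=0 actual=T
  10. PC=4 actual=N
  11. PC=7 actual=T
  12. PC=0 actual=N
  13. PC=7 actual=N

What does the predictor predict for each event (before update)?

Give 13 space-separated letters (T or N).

Answer: T N T N T N N N N T T N T

Derivation:
Ev 1: PC=7 idx=1 pred=T actual=N -> ctr[1]=1
Ev 2: PC=7 idx=1 pred=N actual=T -> ctr[1]=2
Ev 3: PC=4 idx=0 pred=T actual=N -> ctr[0]=1
Ev 4: PC=4 idx=0 pred=N actual=N -> ctr[0]=0
Ev 5: PC=7 idx=1 pred=T actual=N -> ctr[1]=1
Ev 6: PC=4 idx=0 pred=N actual=N -> ctr[0]=0
Ev 7: PC=7 idx=1 pred=N actual=T -> ctr[1]=2
Ev 8: PC=4 idx=0 pred=N actual=T -> ctr[0]=1
Ev 9: PC=0 idx=0 pred=N actual=T -> ctr[0]=2
Ev 10: PC=4 idx=0 pred=T actual=N -> ctr[0]=1
Ev 11: PC=7 idx=1 pred=T actual=T -> ctr[1]=3
Ev 12: PC=0 idx=0 pred=N actual=N -> ctr[0]=0
Ev 13: PC=7 idx=1 pred=T actual=N -> ctr[1]=2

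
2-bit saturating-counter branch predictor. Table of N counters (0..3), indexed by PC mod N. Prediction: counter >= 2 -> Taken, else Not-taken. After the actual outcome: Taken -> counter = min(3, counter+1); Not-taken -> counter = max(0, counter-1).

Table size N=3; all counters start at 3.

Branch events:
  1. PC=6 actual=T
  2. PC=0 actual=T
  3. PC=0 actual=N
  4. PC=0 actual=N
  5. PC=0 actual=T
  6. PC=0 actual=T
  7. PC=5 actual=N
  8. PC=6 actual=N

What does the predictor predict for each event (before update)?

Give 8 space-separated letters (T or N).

Answer: T T T T N T T T

Derivation:
Ev 1: PC=6 idx=0 pred=T actual=T -> ctr[0]=3
Ev 2: PC=0 idx=0 pred=T actual=T -> ctr[0]=3
Ev 3: PC=0 idx=0 pred=T actual=N -> ctr[0]=2
Ev 4: PC=0 idx=0 pred=T actual=N -> ctr[0]=1
Ev 5: PC=0 idx=0 pred=N actual=T -> ctr[0]=2
Ev 6: PC=0 idx=0 pred=T actual=T -> ctr[0]=3
Ev 7: PC=5 idx=2 pred=T actual=N -> ctr[2]=2
Ev 8: PC=6 idx=0 pred=T actual=N -> ctr[0]=2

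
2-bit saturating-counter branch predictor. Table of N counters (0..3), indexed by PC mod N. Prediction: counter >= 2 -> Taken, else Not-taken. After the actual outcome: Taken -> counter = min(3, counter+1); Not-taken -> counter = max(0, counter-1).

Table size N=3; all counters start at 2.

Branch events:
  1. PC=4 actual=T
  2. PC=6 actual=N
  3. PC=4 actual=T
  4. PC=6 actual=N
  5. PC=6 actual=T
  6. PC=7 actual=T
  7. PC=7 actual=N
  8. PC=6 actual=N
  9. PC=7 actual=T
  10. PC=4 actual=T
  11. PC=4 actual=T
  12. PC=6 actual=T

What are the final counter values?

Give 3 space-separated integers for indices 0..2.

Ev 1: PC=4 idx=1 pred=T actual=T -> ctr[1]=3
Ev 2: PC=6 idx=0 pred=T actual=N -> ctr[0]=1
Ev 3: PC=4 idx=1 pred=T actual=T -> ctr[1]=3
Ev 4: PC=6 idx=0 pred=N actual=N -> ctr[0]=0
Ev 5: PC=6 idx=0 pred=N actual=T -> ctr[0]=1
Ev 6: PC=7 idx=1 pred=T actual=T -> ctr[1]=3
Ev 7: PC=7 idx=1 pred=T actual=N -> ctr[1]=2
Ev 8: PC=6 idx=0 pred=N actual=N -> ctr[0]=0
Ev 9: PC=7 idx=1 pred=T actual=T -> ctr[1]=3
Ev 10: PC=4 idx=1 pred=T actual=T -> ctr[1]=3
Ev 11: PC=4 idx=1 pred=T actual=T -> ctr[1]=3
Ev 12: PC=6 idx=0 pred=N actual=T -> ctr[0]=1

Answer: 1 3 2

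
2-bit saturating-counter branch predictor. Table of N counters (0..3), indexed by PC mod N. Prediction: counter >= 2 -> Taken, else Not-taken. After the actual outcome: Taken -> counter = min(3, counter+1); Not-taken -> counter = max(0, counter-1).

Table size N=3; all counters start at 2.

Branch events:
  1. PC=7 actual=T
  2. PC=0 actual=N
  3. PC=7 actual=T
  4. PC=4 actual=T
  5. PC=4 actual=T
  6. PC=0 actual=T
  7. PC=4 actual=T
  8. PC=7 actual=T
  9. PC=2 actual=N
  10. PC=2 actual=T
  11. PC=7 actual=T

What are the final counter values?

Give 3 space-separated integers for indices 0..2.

Ev 1: PC=7 idx=1 pred=T actual=T -> ctr[1]=3
Ev 2: PC=0 idx=0 pred=T actual=N -> ctr[0]=1
Ev 3: PC=7 idx=1 pred=T actual=T -> ctr[1]=3
Ev 4: PC=4 idx=1 pred=T actual=T -> ctr[1]=3
Ev 5: PC=4 idx=1 pred=T actual=T -> ctr[1]=3
Ev 6: PC=0 idx=0 pred=N actual=T -> ctr[0]=2
Ev 7: PC=4 idx=1 pred=T actual=T -> ctr[1]=3
Ev 8: PC=7 idx=1 pred=T actual=T -> ctr[1]=3
Ev 9: PC=2 idx=2 pred=T actual=N -> ctr[2]=1
Ev 10: PC=2 idx=2 pred=N actual=T -> ctr[2]=2
Ev 11: PC=7 idx=1 pred=T actual=T -> ctr[1]=3

Answer: 2 3 2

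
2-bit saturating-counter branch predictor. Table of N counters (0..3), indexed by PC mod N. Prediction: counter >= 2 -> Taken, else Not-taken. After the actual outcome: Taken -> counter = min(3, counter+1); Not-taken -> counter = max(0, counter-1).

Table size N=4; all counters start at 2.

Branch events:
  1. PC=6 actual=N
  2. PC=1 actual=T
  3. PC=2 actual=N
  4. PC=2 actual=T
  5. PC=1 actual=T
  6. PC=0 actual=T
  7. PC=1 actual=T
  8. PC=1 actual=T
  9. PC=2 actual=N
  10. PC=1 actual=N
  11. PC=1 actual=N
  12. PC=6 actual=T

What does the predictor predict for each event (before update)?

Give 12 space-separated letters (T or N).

Answer: T T N N T T T T N T T N

Derivation:
Ev 1: PC=6 idx=2 pred=T actual=N -> ctr[2]=1
Ev 2: PC=1 idx=1 pred=T actual=T -> ctr[1]=3
Ev 3: PC=2 idx=2 pred=N actual=N -> ctr[2]=0
Ev 4: PC=2 idx=2 pred=N actual=T -> ctr[2]=1
Ev 5: PC=1 idx=1 pred=T actual=T -> ctr[1]=3
Ev 6: PC=0 idx=0 pred=T actual=T -> ctr[0]=3
Ev 7: PC=1 idx=1 pred=T actual=T -> ctr[1]=3
Ev 8: PC=1 idx=1 pred=T actual=T -> ctr[1]=3
Ev 9: PC=2 idx=2 pred=N actual=N -> ctr[2]=0
Ev 10: PC=1 idx=1 pred=T actual=N -> ctr[1]=2
Ev 11: PC=1 idx=1 pred=T actual=N -> ctr[1]=1
Ev 12: PC=6 idx=2 pred=N actual=T -> ctr[2]=1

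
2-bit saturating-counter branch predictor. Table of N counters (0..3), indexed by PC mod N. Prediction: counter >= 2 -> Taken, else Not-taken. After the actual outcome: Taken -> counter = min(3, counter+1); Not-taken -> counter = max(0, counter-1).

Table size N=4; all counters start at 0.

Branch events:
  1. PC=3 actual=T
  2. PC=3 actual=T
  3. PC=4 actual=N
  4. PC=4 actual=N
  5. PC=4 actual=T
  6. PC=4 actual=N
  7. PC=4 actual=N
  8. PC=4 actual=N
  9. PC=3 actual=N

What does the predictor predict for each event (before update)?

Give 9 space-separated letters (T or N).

Answer: N N N N N N N N T

Derivation:
Ev 1: PC=3 idx=3 pred=N actual=T -> ctr[3]=1
Ev 2: PC=3 idx=3 pred=N actual=T -> ctr[3]=2
Ev 3: PC=4 idx=0 pred=N actual=N -> ctr[0]=0
Ev 4: PC=4 idx=0 pred=N actual=N -> ctr[0]=0
Ev 5: PC=4 idx=0 pred=N actual=T -> ctr[0]=1
Ev 6: PC=4 idx=0 pred=N actual=N -> ctr[0]=0
Ev 7: PC=4 idx=0 pred=N actual=N -> ctr[0]=0
Ev 8: PC=4 idx=0 pred=N actual=N -> ctr[0]=0
Ev 9: PC=3 idx=3 pred=T actual=N -> ctr[3]=1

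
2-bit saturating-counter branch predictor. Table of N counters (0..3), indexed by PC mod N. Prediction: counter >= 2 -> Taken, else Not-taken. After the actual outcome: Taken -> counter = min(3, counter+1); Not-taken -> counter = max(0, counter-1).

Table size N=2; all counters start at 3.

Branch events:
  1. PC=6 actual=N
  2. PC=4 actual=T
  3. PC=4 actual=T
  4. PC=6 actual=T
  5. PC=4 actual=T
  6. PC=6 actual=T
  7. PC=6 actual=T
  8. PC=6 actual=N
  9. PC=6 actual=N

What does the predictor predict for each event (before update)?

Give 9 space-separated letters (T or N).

Answer: T T T T T T T T T

Derivation:
Ev 1: PC=6 idx=0 pred=T actual=N -> ctr[0]=2
Ev 2: PC=4 idx=0 pred=T actual=T -> ctr[0]=3
Ev 3: PC=4 idx=0 pred=T actual=T -> ctr[0]=3
Ev 4: PC=6 idx=0 pred=T actual=T -> ctr[0]=3
Ev 5: PC=4 idx=0 pred=T actual=T -> ctr[0]=3
Ev 6: PC=6 idx=0 pred=T actual=T -> ctr[0]=3
Ev 7: PC=6 idx=0 pred=T actual=T -> ctr[0]=3
Ev 8: PC=6 idx=0 pred=T actual=N -> ctr[0]=2
Ev 9: PC=6 idx=0 pred=T actual=N -> ctr[0]=1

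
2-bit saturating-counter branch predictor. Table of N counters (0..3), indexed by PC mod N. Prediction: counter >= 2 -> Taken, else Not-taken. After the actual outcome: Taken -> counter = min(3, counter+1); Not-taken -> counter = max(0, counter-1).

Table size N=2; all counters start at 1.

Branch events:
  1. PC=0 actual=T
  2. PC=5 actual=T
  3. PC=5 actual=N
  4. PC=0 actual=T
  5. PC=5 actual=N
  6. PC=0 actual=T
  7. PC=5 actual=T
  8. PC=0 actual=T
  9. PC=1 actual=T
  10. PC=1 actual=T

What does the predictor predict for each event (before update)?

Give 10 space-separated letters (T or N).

Ev 1: PC=0 idx=0 pred=N actual=T -> ctr[0]=2
Ev 2: PC=5 idx=1 pred=N actual=T -> ctr[1]=2
Ev 3: PC=5 idx=1 pred=T actual=N -> ctr[1]=1
Ev 4: PC=0 idx=0 pred=T actual=T -> ctr[0]=3
Ev 5: PC=5 idx=1 pred=N actual=N -> ctr[1]=0
Ev 6: PC=0 idx=0 pred=T actual=T -> ctr[0]=3
Ev 7: PC=5 idx=1 pred=N actual=T -> ctr[1]=1
Ev 8: PC=0 idx=0 pred=T actual=T -> ctr[0]=3
Ev 9: PC=1 idx=1 pred=N actual=T -> ctr[1]=2
Ev 10: PC=1 idx=1 pred=T actual=T -> ctr[1]=3

Answer: N N T T N T N T N T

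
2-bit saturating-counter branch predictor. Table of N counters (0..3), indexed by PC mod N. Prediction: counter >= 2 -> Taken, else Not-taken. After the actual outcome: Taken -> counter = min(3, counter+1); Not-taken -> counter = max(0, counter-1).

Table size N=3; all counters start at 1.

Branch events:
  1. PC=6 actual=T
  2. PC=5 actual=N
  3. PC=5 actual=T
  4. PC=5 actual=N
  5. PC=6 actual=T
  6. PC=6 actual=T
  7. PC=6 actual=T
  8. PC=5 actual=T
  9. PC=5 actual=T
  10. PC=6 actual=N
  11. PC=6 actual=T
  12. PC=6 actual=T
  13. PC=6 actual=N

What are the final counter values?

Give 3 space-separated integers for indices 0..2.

Ev 1: PC=6 idx=0 pred=N actual=T -> ctr[0]=2
Ev 2: PC=5 idx=2 pred=N actual=N -> ctr[2]=0
Ev 3: PC=5 idx=2 pred=N actual=T -> ctr[2]=1
Ev 4: PC=5 idx=2 pred=N actual=N -> ctr[2]=0
Ev 5: PC=6 idx=0 pred=T actual=T -> ctr[0]=3
Ev 6: PC=6 idx=0 pred=T actual=T -> ctr[0]=3
Ev 7: PC=6 idx=0 pred=T actual=T -> ctr[0]=3
Ev 8: PC=5 idx=2 pred=N actual=T -> ctr[2]=1
Ev 9: PC=5 idx=2 pred=N actual=T -> ctr[2]=2
Ev 10: PC=6 idx=0 pred=T actual=N -> ctr[0]=2
Ev 11: PC=6 idx=0 pred=T actual=T -> ctr[0]=3
Ev 12: PC=6 idx=0 pred=T actual=T -> ctr[0]=3
Ev 13: PC=6 idx=0 pred=T actual=N -> ctr[0]=2

Answer: 2 1 2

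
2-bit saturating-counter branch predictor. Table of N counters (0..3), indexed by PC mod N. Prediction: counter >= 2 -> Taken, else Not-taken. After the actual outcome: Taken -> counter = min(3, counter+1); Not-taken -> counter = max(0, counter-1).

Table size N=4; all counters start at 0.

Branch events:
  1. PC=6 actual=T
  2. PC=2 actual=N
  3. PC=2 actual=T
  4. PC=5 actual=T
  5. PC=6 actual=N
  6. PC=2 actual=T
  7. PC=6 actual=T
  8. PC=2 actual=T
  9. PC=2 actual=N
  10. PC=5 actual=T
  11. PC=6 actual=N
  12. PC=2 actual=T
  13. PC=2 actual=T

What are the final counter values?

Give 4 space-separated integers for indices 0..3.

Answer: 0 2 3 0

Derivation:
Ev 1: PC=6 idx=2 pred=N actual=T -> ctr[2]=1
Ev 2: PC=2 idx=2 pred=N actual=N -> ctr[2]=0
Ev 3: PC=2 idx=2 pred=N actual=T -> ctr[2]=1
Ev 4: PC=5 idx=1 pred=N actual=T -> ctr[1]=1
Ev 5: PC=6 idx=2 pred=N actual=N -> ctr[2]=0
Ev 6: PC=2 idx=2 pred=N actual=T -> ctr[2]=1
Ev 7: PC=6 idx=2 pred=N actual=T -> ctr[2]=2
Ev 8: PC=2 idx=2 pred=T actual=T -> ctr[2]=3
Ev 9: PC=2 idx=2 pred=T actual=N -> ctr[2]=2
Ev 10: PC=5 idx=1 pred=N actual=T -> ctr[1]=2
Ev 11: PC=6 idx=2 pred=T actual=N -> ctr[2]=1
Ev 12: PC=2 idx=2 pred=N actual=T -> ctr[2]=2
Ev 13: PC=2 idx=2 pred=T actual=T -> ctr[2]=3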